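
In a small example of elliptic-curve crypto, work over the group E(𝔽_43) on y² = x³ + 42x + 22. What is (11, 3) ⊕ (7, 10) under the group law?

(20, 2)

(11, 3) + (7, 10). λ = (10 - 3)/(7 - 11) ≡ 7/39 mod 43. 39⁻¹ ≡ 32 (mod 43), so λ ≡ 9.
  x = λ² - 11 - 7 = 81 - 18 ≡ 20; y = λ·(11 - 20) - 3 ≡ 2. → (20, 2)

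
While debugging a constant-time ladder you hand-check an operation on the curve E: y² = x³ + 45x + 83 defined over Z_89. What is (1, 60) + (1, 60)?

tangent at (1, 60): λ = (3·1² + 45)/(2·60) ≡ 48/31. 31⁻¹ ≡ 23 (mod 89), so λ ≡ 48·23 ≡ 36.
  x = λ² - 1 - 1 = 1296 - 2 ≡ 48; y = λ·(1 - 48) - 60 ≡ 28. → (48, 28)

(48, 28)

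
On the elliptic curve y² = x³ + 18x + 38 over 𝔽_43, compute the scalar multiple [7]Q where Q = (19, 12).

Double-and-add on 7 = (111)₂. Start with Q = (19, 12) for the leading 1-bit.
double: tangent at (19, 12): λ = (3·19² + 18)/(2·12) ≡ 26/24. 24⁻¹ ≡ 9 (mod 43) since 24·9 = 216 ≡ 1, so λ ≡ 26·9 ≡ 19.
  x = λ² - 19 - 19 = 361 - 38 ≡ 22; y = λ·(19 - 22) - 12 ≡ 17. → (22, 17)
add Q: (22, 17) + (19, 12). λ = (12 - 17)/(19 - 22) ≡ 38/40 mod 43. 40⁻¹ ≡ 14 (mod 43), so λ ≡ 16.
  x = λ² - 22 - 19 = 256 - 41 ≡ 0; y = λ·(22 - 0) - 17 ≡ 34. → (0, 34)
double: tangent at (0, 34): λ = (3·0² + 18)/(2·34) ≡ 18/25. 25⁻¹ ≡ 31 (mod 43) since 25·31 = 775 ≡ 1, so λ ≡ 18·31 ≡ 42.
  x = λ² - 0 - 0 = 1764 - 0 ≡ 1; y = λ·(0 - 1) - 34 ≡ 10. → (1, 10)
add Q: (1, 10) + (19, 12). λ = (12 - 10)/(19 - 1) ≡ 2/18 mod 43. 18⁻¹ ≡ 12 (mod 43) since 18·12 = 216 ≡ 1, so λ ≡ 24.
  x = λ² - 1 - 19 = 576 - 20 ≡ 40; y = λ·(1 - 40) - 10 ≡ 0. → (40, 0)

(40, 0)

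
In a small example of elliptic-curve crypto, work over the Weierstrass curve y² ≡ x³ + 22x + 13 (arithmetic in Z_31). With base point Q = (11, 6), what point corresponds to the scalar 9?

(18, 14)

Repeated addition: build up to 9Q.
2Q: tangent at (11, 6): λ = (3·11² + 22)/(2·6) ≡ 13/12. 12⁻¹ ≡ 13 (mod 31), so λ ≡ 13·13 ≡ 14.
  x = λ² - 11 - 11 = 196 - 22 ≡ 19; y = λ·(11 - 19) - 6 ≡ 6. → (19, 6)
3Q: (19, 6) + (11, 6). λ = (6 - 6)/(11 - 19) ≡ 0/23 mod 31. 23⁻¹ ≡ 27 (mod 31), so λ ≡ 0.
  x = λ² - 19 - 11 = 0 - 30 ≡ 1; y = λ·(19 - 1) - 6 ≡ 25. → (1, 25)
4Q: (1, 25) + (11, 6). λ = (6 - 25)/(11 - 1) ≡ 12/10 mod 31. 10⁻¹ ≡ 28 (mod 31) since 10·28 = 280 ≡ 1, so λ ≡ 26.
  x = λ² - 1 - 11 = 676 - 12 ≡ 13; y = λ·(1 - 13) - 25 ≡ 4. → (13, 4)
5Q: (13, 4) + (11, 6). λ = (6 - 4)/(11 - 13) ≡ 2/29 mod 31. 29⁻¹ ≡ 15 (mod 31), so λ ≡ 30.
  x = λ² - 13 - 11 = 900 - 24 ≡ 8; y = λ·(13 - 8) - 4 ≡ 22. → (8, 22)
6Q: (8, 22) + (11, 6). λ = (6 - 22)/(11 - 8) ≡ 15/3 mod 31. 3⁻¹ ≡ 21 (mod 31), so λ ≡ 5.
  x = λ² - 8 - 11 = 25 - 19 ≡ 6; y = λ·(8 - 6) - 22 ≡ 19. → (6, 19)
7Q: (6, 19) + (11, 6). λ = (6 - 19)/(11 - 6) ≡ 18/5 mod 31. 5⁻¹ ≡ 25 (mod 31) since 5·25 = 125 ≡ 1, so λ ≡ 16.
  x = λ² - 6 - 11 = 256 - 17 ≡ 22; y = λ·(6 - 22) - 19 ≡ 4. → (22, 4)
8Q: (22, 4) + (11, 6). λ = (6 - 4)/(11 - 22) ≡ 2/20 mod 31. 20⁻¹ ≡ 14 (mod 31), so λ ≡ 28.
  x = λ² - 22 - 11 = 784 - 33 ≡ 7; y = λ·(22 - 7) - 4 ≡ 13. → (7, 13)
9Q: (7, 13) + (11, 6). λ = (6 - 13)/(11 - 7) ≡ 24/4 mod 31. 4⁻¹ ≡ 8 (mod 31) since 4·8 = 32 ≡ 1, so λ ≡ 6.
  x = λ² - 7 - 11 = 36 - 18 ≡ 18; y = λ·(7 - 18) - 13 ≡ 14. → (18, 14)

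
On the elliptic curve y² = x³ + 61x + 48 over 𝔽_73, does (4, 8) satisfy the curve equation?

yes

y² = 8² ≡ 64; x³ + 61x + 48 = 356 ≡ 64 (mod 73). 64 = 64.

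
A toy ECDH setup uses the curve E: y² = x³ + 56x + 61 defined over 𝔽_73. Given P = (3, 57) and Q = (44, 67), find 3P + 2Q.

First 3P:
Repeated addition: build up to 3P.
2P: tangent at (3, 57): λ = (3·3² + 56)/(2·57) ≡ 10/41. 41⁻¹ ≡ 57 (mod 73), so λ ≡ 10·57 ≡ 59.
  x = λ² - 3 - 3 = 3481 - 6 ≡ 44; y = λ·(3 - 44) - 57 ≡ 6. → (44, 6)
3P: (44, 6) + (3, 57). λ = (57 - 6)/(3 - 44) ≡ 51/32 mod 73. 32⁻¹ ≡ 16 (mod 73), so λ ≡ 13.
  x = λ² - 44 - 3 = 169 - 47 ≡ 49; y = λ·(44 - 49) - 6 ≡ 2. → (49, 2)
3P = (49, 2).
Next 2Q:
Repeated addition: build up to 2Q.
2Q: tangent at (44, 67): λ = (3·44² + 56)/(2·67) ≡ 24/61. 61⁻¹ ≡ 6 (mod 73) since 61·6 = 366 ≡ 1, so λ ≡ 24·6 ≡ 71.
  x = λ² - 44 - 44 = 5041 - 88 ≡ 62; y = λ·(44 - 62) - 67 ≡ 42. → (62, 42)
2Q = (62, 42).
Finally 3P + 2Q:
(49, 2) + (62, 42). λ = (42 - 2)/(62 - 49) ≡ 40/13 mod 73. 13⁻¹ ≡ 45 (mod 73), so λ ≡ 48.
  x = λ² - 49 - 62 = 2304 - 111 ≡ 3; y = λ·(49 - 3) - 2 ≡ 16. → (3, 16)

(3, 16)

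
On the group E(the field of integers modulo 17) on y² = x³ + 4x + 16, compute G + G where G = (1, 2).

(0, 4)

tangent at (1, 2): λ = (3·1² + 4)/(2·2) ≡ 7/4. 4⁻¹ ≡ 13 (mod 17), so λ ≡ 7·13 ≡ 6.
  x = λ² - 1 - 1 = 36 - 2 ≡ 0; y = λ·(1 - 0) - 2 ≡ 4. → (0, 4)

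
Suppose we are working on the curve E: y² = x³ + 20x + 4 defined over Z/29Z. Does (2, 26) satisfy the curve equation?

no

y² = 26² ≡ 9; x³ + 20x + 4 = 52 ≡ 23 (mod 29). 9 ≠ 23.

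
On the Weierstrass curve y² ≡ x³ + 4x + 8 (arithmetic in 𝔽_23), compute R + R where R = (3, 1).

tangent at (3, 1): λ = (3·3² + 4)/(2·1) ≡ 8/2. 2⁻¹ ≡ 12 (mod 23), so λ ≡ 8·12 ≡ 4.
  x = λ² - 3 - 3 = 16 - 6 ≡ 10; y = λ·(3 - 10) - 1 ≡ 17. → (10, 17)

(10, 17)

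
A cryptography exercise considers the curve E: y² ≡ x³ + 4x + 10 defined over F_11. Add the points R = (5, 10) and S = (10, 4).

(5, 10) + (10, 4). λ = (4 - 10)/(10 - 5) ≡ 5/5 mod 11. 5⁻¹ ≡ 9 (mod 11), so λ ≡ 1.
  x = λ² - 5 - 10 = 1 - 15 ≡ 8; y = λ·(5 - 8) - 10 ≡ 9. → (8, 9)

(8, 9)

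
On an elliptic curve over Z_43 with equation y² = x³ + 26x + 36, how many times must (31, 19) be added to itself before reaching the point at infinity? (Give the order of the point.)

2P: tangent at (31, 19): λ = (3·31² + 26)/(2·19) ≡ 28/38. 38⁻¹ ≡ 17 (mod 43), so λ ≡ 28·17 ≡ 3.
  x = λ² - 31 - 31 = 9 - 62 ≡ 33; y = λ·(31 - 33) - 19 ≡ 18. → (33, 18)
3P: (33, 18) + (31, 19). λ = (19 - 18)/(31 - 33) ≡ 1/41 mod 43. 41⁻¹ ≡ 21 (mod 43) since 41·21 = 861 ≡ 1, so λ ≡ 21.
  x = λ² - 33 - 31 = 441 - 64 ≡ 33; y = λ·(33 - 33) - 18 ≡ 25. → (33, 25)
4P: (33, 25) + (31, 19). λ = (19 - 25)/(31 - 33) ≡ 37/41 mod 43. 41⁻¹ ≡ 21 (mod 43), so λ ≡ 3.
  x = λ² - 33 - 31 = 9 - 64 ≡ 31; y = λ·(33 - 31) - 25 ≡ 24. → (31, 24)
5P: (31, 24) + (31, 19): same x and y₁ ≡ -y₂, so the sum is the point at infinity.
5P = the point at infinity, so the order is 5.

5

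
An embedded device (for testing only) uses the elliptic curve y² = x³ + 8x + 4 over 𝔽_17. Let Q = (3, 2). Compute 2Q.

(10, 9)

tangent at (3, 2): λ = (3·3² + 8)/(2·2) ≡ 1/4. 4⁻¹ ≡ 13 (mod 17), so λ ≡ 1·13 ≡ 13.
  x = λ² - 3 - 3 = 169 - 6 ≡ 10; y = λ·(3 - 10) - 2 ≡ 9. → (10, 9)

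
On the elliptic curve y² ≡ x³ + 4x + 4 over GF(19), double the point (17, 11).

(5, 15)

tangent at (17, 11): λ = (3·17² + 4)/(2·11) ≡ 16/3. 3⁻¹ ≡ 13 (mod 19), so λ ≡ 16·13 ≡ 18.
  x = λ² - 17 - 17 = 324 - 34 ≡ 5; y = λ·(17 - 5) - 11 ≡ 15. → (5, 15)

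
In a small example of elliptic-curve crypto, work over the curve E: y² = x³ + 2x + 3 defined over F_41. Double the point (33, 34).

(39, 14)

tangent at (33, 34): λ = (3·33² + 2)/(2·34) ≡ 30/27. 27⁻¹ ≡ 38 (mod 41), so λ ≡ 30·38 ≡ 33.
  x = λ² - 33 - 33 = 1089 - 66 ≡ 39; y = λ·(33 - 39) - 34 ≡ 14. → (39, 14)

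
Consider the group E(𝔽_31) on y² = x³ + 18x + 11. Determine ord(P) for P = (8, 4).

2P: tangent at (8, 4): λ = (3·8² + 18)/(2·4) ≡ 24/8. 8⁻¹ ≡ 4 (mod 31), so λ ≡ 24·4 ≡ 3.
  x = λ² - 8 - 8 = 9 - 16 ≡ 24; y = λ·(8 - 24) - 4 ≡ 10. → (24, 10)
3P: (24, 10) + (8, 4). λ = (4 - 10)/(8 - 24) ≡ 25/15 mod 31. 15⁻¹ ≡ 29 (mod 31), so λ ≡ 12.
  x = λ² - 24 - 8 = 144 - 32 ≡ 19; y = λ·(24 - 19) - 10 ≡ 19. → (19, 19)
4P: (19, 19) + (8, 4). λ = (4 - 19)/(8 - 19) ≡ 16/20 mod 31. 20⁻¹ ≡ 14 (mod 31) since 20·14 = 280 ≡ 1, so λ ≡ 7.
  x = λ² - 19 - 8 = 49 - 27 ≡ 22; y = λ·(19 - 22) - 19 ≡ 22. → (22, 22)
5P: (22, 22) + (8, 4). λ = (4 - 22)/(8 - 22) ≡ 13/17 mod 31. 17⁻¹ ≡ 11 (mod 31), so λ ≡ 19.
  x = λ² - 22 - 8 = 361 - 30 ≡ 21; y = λ·(22 - 21) - 22 ≡ 28. → (21, 28)
6P: (21, 28) + (8, 4). λ = (4 - 28)/(8 - 21) ≡ 7/18 mod 31. 18⁻¹ ≡ 19 (mod 31) since 18·19 = 342 ≡ 1, so λ ≡ 9.
  x = λ² - 21 - 8 = 81 - 29 ≡ 21; y = λ·(21 - 21) - 28 ≡ 3. → (21, 3)
7P: (21, 3) + (8, 4). λ = (4 - 3)/(8 - 21) ≡ 1/18 mod 31. 18⁻¹ ≡ 19 (mod 31), so λ ≡ 19.
  x = λ² - 21 - 8 = 361 - 29 ≡ 22; y = λ·(21 - 22) - 3 ≡ 9. → (22, 9)
8P: (22, 9) + (8, 4). λ = (4 - 9)/(8 - 22) ≡ 26/17 mod 31. 17⁻¹ ≡ 11 (mod 31), so λ ≡ 7.
  x = λ² - 22 - 8 = 49 - 30 ≡ 19; y = λ·(22 - 19) - 9 ≡ 12. → (19, 12)
9P: (19, 12) + (8, 4). λ = (4 - 12)/(8 - 19) ≡ 23/20 mod 31. 20⁻¹ ≡ 14 (mod 31), so λ ≡ 12.
  x = λ² - 19 - 8 = 144 - 27 ≡ 24; y = λ·(19 - 24) - 12 ≡ 21. → (24, 21)
10P: (24, 21) + (8, 4). λ = (4 - 21)/(8 - 24) ≡ 14/15 mod 31. 15⁻¹ ≡ 29 (mod 31), so λ ≡ 3.
  x = λ² - 24 - 8 = 9 - 32 ≡ 8; y = λ·(24 - 8) - 21 ≡ 27. → (8, 27)
11P: (8, 27) + (8, 4): same x and y₁ ≡ -y₂, so the sum is the point at infinity.
11P = the point at infinity, so the order is 11.

11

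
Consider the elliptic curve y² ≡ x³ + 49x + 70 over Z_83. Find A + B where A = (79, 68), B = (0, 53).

(79, 68) + (0, 53). λ = (53 - 68)/(0 - 79) ≡ 68/4 mod 83. 4⁻¹ ≡ 21 (mod 83) since 4·21 = 84 ≡ 1, so λ ≡ 17.
  x = λ² - 79 - 0 = 289 - 79 ≡ 44; y = λ·(79 - 44) - 68 ≡ 29. → (44, 29)

(44, 29)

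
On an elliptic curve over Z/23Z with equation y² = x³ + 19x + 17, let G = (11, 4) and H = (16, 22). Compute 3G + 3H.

(13, 0)

First 3G:
Repeated addition: build up to 3G.
2G: tangent at (11, 4): λ = (3·11² + 19)/(2·4) ≡ 14/8. 8⁻¹ ≡ 3 (mod 23) since 8·3 = 24 ≡ 1, so λ ≡ 14·3 ≡ 19.
  x = λ² - 11 - 11 = 361 - 22 ≡ 17; y = λ·(11 - 17) - 4 ≡ 20. → (17, 20)
3G: (17, 20) + (11, 4). λ = (4 - 20)/(11 - 17) ≡ 7/17 mod 23. 17⁻¹ ≡ 19 (mod 23) since 17·19 = 323 ≡ 1, so λ ≡ 18.
  x = λ² - 17 - 11 = 324 - 28 ≡ 20; y = λ·(17 - 20) - 20 ≡ 18. → (20, 18)
3G = (20, 18).
Next 3H:
Repeated addition: build up to 3H.
2H: tangent at (16, 22): λ = (3·16² + 19)/(2·22) ≡ 5/21. 21⁻¹ ≡ 11 (mod 23), so λ ≡ 5·11 ≡ 9.
  x = λ² - 16 - 16 = 81 - 32 ≡ 3; y = λ·(16 - 3) - 22 ≡ 3. → (3, 3)
3H: (3, 3) + (16, 22). λ = (22 - 3)/(16 - 3) ≡ 19/13 mod 23. 13⁻¹ ≡ 16 (mod 23) since 13·16 = 208 ≡ 1, so λ ≡ 5.
  x = λ² - 3 - 16 = 25 - 19 ≡ 6; y = λ·(3 - 6) - 3 ≡ 5. → (6, 5)
3H = (6, 5).
Finally 3G + 3H:
(20, 18) + (6, 5). λ = (5 - 18)/(6 - 20) ≡ 10/9 mod 23. 9⁻¹ ≡ 18 (mod 23), so λ ≡ 19.
  x = λ² - 20 - 6 = 361 - 26 ≡ 13; y = λ·(20 - 13) - 18 ≡ 0. → (13, 0)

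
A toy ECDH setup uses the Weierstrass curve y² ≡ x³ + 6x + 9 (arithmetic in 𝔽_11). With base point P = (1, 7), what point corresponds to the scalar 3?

(7, 3)

Repeated addition: build up to 3P.
2P: tangent at (1, 7): λ = (3·1² + 6)/(2·7) ≡ 9/3. 3⁻¹ ≡ 4 (mod 11), so λ ≡ 9·4 ≡ 3.
  x = λ² - 1 - 1 = 9 - 2 ≡ 7; y = λ·(1 - 7) - 7 ≡ 8. → (7, 8)
3P: (7, 8) + (1, 7). λ = (7 - 8)/(1 - 7) ≡ 10/5 mod 11. 5⁻¹ ≡ 9 (mod 11), so λ ≡ 2.
  x = λ² - 7 - 1 = 4 - 8 ≡ 7; y = λ·(7 - 7) - 8 ≡ 3. → (7, 3)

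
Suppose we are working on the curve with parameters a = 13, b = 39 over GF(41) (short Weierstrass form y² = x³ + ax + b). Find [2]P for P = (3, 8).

(31, 4)

tangent at (3, 8): λ = (3·3² + 13)/(2·8) ≡ 40/16. 16⁻¹ ≡ 18 (mod 41), so λ ≡ 40·18 ≡ 23.
  x = λ² - 3 - 3 = 529 - 6 ≡ 31; y = λ·(3 - 31) - 8 ≡ 4. → (31, 4)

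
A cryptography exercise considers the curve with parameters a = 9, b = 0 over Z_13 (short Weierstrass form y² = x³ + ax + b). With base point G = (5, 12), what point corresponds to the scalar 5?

Double-and-add on 5 = (101)₂. Start with G = (5, 12) for the leading 1-bit.
double: tangent at (5, 12): λ = (3·5² + 9)/(2·12) ≡ 6/11. 11⁻¹ ≡ 6 (mod 13) since 11·6 = 66 ≡ 1, so λ ≡ 6·6 ≡ 10.
  x = λ² - 5 - 5 = 100 - 10 ≡ 12; y = λ·(5 - 12) - 12 ≡ 9. → (12, 9)
double: tangent at (12, 9): λ = (3·12² + 9)/(2·9) ≡ 12/5. 5⁻¹ ≡ 8 (mod 13), so λ ≡ 12·8 ≡ 5.
  x = λ² - 12 - 12 = 25 - 24 ≡ 1; y = λ·(12 - 1) - 9 ≡ 7. → (1, 7)
add G: (1, 7) + (5, 12). λ = (12 - 7)/(5 - 1) ≡ 5/4 mod 13. 4⁻¹ ≡ 10 (mod 13), so λ ≡ 11.
  x = λ² - 1 - 5 = 121 - 6 ≡ 11; y = λ·(1 - 11) - 7 ≡ 0. → (11, 0)

(11, 0)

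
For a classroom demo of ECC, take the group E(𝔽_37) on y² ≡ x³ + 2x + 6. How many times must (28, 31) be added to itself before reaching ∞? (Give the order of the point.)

2P: tangent at (28, 31): λ = (3·28² + 2)/(2·31) ≡ 23/25. 25⁻¹ ≡ 3 (mod 37), so λ ≡ 23·3 ≡ 32.
  x = λ² - 28 - 28 = 1024 - 56 ≡ 6; y = λ·(28 - 6) - 31 ≡ 7. → (6, 7)
3P: (6, 7) + (28, 31). λ = (31 - 7)/(28 - 6) ≡ 24/22 mod 37. 22⁻¹ ≡ 32 (mod 37) since 22·32 = 704 ≡ 1, so λ ≡ 28.
  x = λ² - 6 - 28 = 784 - 34 ≡ 10; y = λ·(6 - 10) - 7 ≡ 29. → (10, 29)
4P: (10, 29) + (28, 31). λ = (31 - 29)/(28 - 10) ≡ 2/18 mod 37. 18⁻¹ ≡ 35 (mod 37) since 18·35 = 630 ≡ 1, so λ ≡ 33.
  x = λ² - 10 - 28 = 1089 - 38 ≡ 15; y = λ·(10 - 15) - 29 ≡ 28. → (15, 28)
5P: (15, 28) + (28, 31). λ = (31 - 28)/(28 - 15) ≡ 3/13 mod 37. 13⁻¹ ≡ 20 (mod 37), so λ ≡ 23.
  x = λ² - 15 - 28 = 529 - 43 ≡ 5; y = λ·(15 - 5) - 28 ≡ 17. → (5, 17)
6P: (5, 17) + (28, 31). λ = (31 - 17)/(28 - 5) ≡ 14/23 mod 37. 23⁻¹ ≡ 29 (mod 37), so λ ≡ 36.
  x = λ² - 5 - 28 = 1296 - 33 ≡ 5; y = λ·(5 - 5) - 17 ≡ 20. → (5, 20)
7P: (5, 20) + (28, 31). λ = (31 - 20)/(28 - 5) ≡ 11/23 mod 37. 23⁻¹ ≡ 29 (mod 37), so λ ≡ 23.
  x = λ² - 5 - 28 = 529 - 33 ≡ 15; y = λ·(5 - 15) - 20 ≡ 9. → (15, 9)
8P: (15, 9) + (28, 31). λ = (31 - 9)/(28 - 15) ≡ 22/13 mod 37. 13⁻¹ ≡ 20 (mod 37) since 13·20 = 260 ≡ 1, so λ ≡ 33.
  x = λ² - 15 - 28 = 1089 - 43 ≡ 10; y = λ·(15 - 10) - 9 ≡ 8. → (10, 8)
9P: (10, 8) + (28, 31). λ = (31 - 8)/(28 - 10) ≡ 23/18 mod 37. 18⁻¹ ≡ 35 (mod 37) since 18·35 = 630 ≡ 1, so λ ≡ 28.
  x = λ² - 10 - 28 = 784 - 38 ≡ 6; y = λ·(10 - 6) - 8 ≡ 30. → (6, 30)
10P: (6, 30) + (28, 31). λ = (31 - 30)/(28 - 6) ≡ 1/22 mod 37. 22⁻¹ ≡ 32 (mod 37), so λ ≡ 32.
  x = λ² - 6 - 28 = 1024 - 34 ≡ 28; y = λ·(6 - 28) - 30 ≡ 6. → (28, 6)
11P: (28, 6) + (28, 31): same x and y₁ ≡ -y₂, so the sum is ∞.
11P = ∞, so the order is 11.

11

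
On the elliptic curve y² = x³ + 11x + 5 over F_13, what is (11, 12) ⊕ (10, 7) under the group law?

(11, 12) + (10, 7). λ = (7 - 12)/(10 - 11) ≡ 8/12 mod 13. 12⁻¹ ≡ 12 (mod 13), so λ ≡ 5.
  x = λ² - 11 - 10 = 25 - 21 ≡ 4; y = λ·(11 - 4) - 12 ≡ 10. → (4, 10)

(4, 10)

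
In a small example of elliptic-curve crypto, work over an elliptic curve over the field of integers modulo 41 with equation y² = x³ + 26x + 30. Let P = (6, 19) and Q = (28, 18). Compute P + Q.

(6, 19) + (28, 18). λ = (18 - 19)/(28 - 6) ≡ 40/22 mod 41. 22⁻¹ ≡ 28 (mod 41), so λ ≡ 13.
  x = λ² - 6 - 28 = 169 - 34 ≡ 12; y = λ·(6 - 12) - 19 ≡ 26. → (12, 26)

(12, 26)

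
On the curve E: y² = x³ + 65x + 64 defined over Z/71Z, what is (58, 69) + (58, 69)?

tangent at (58, 69): λ = (3·58² + 65)/(2·69) ≡ 4/67. 67⁻¹ ≡ 53 (mod 71), so λ ≡ 4·53 ≡ 70.
  x = λ² - 58 - 58 = 4900 - 116 ≡ 27; y = λ·(58 - 27) - 69 ≡ 42. → (27, 42)

(27, 42)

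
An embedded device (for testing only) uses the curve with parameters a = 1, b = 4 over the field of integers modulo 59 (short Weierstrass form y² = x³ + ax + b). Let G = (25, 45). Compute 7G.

(6, 52)

Double-and-add on 7 = (111)₂. Start with G = (25, 45) for the leading 1-bit.
double: tangent at (25, 45): λ = (3·25² + 1)/(2·45) ≡ 47/31. 31⁻¹ ≡ 40 (mod 59), so λ ≡ 47·40 ≡ 51.
  x = λ² - 25 - 25 = 2601 - 50 ≡ 14; y = λ·(25 - 14) - 45 ≡ 44. → (14, 44)
add G: (14, 44) + (25, 45). λ = (45 - 44)/(25 - 14) ≡ 1/11 mod 59. 11⁻¹ ≡ 43 (mod 59) since 11·43 = 473 ≡ 1, so λ ≡ 43.
  x = λ² - 14 - 25 = 1849 - 39 ≡ 40; y = λ·(14 - 40) - 44 ≡ 18. → (40, 18)
double: tangent at (40, 18): λ = (3·40² + 1)/(2·18) ≡ 22/36. 36⁻¹ ≡ 41 (mod 59) since 36·41 = 1476 ≡ 1, so λ ≡ 22·41 ≡ 17.
  x = λ² - 40 - 40 = 289 - 80 ≡ 32; y = λ·(40 - 32) - 18 ≡ 0. → (32, 0)
add G: (32, 0) + (25, 45). λ = (45 - 0)/(25 - 32) ≡ 45/52 mod 59. 52⁻¹ ≡ 42 (mod 59), so λ ≡ 2.
  x = λ² - 32 - 25 = 4 - 57 ≡ 6; y = λ·(32 - 6) - 0 ≡ 52. → (6, 52)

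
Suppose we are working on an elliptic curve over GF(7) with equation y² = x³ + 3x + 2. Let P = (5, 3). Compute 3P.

Repeated addition: build up to 3P.
2P: tangent at (5, 3): λ = (3·5² + 3)/(2·3) ≡ 1/6. 6⁻¹ ≡ 6 (mod 7), so λ ≡ 1·6 ≡ 6.
  x = λ² - 5 - 5 = 36 - 10 ≡ 5; y = λ·(5 - 5) - 3 ≡ 4. → (5, 4)
3P: (5, 4) + (5, 3): same x and y₁ ≡ -y₂, so the sum is ∞.

O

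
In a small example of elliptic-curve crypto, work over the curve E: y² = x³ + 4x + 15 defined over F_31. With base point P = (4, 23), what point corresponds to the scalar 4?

Double-and-add on 4 = (100)₂. Start with P = (4, 23) for the leading 1-bit.
double: tangent at (4, 23): λ = (3·4² + 4)/(2·23) ≡ 21/15. 15⁻¹ ≡ 29 (mod 31) since 15·29 = 435 ≡ 1, so λ ≡ 21·29 ≡ 20.
  x = λ² - 4 - 4 = 400 - 8 ≡ 20; y = λ·(4 - 20) - 23 ≡ 29. → (20, 29)
double: tangent at (20, 29): λ = (3·20² + 4)/(2·29) ≡ 26/27. 27⁻¹ ≡ 23 (mod 31) since 27·23 = 621 ≡ 1, so λ ≡ 26·23 ≡ 9.
  x = λ² - 20 - 20 = 81 - 40 ≡ 10; y = λ·(20 - 10) - 29 ≡ 30. → (10, 30)

(10, 30)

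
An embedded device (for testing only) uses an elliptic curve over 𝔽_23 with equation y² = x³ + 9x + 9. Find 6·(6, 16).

(8, 15)

Write G = (6, 16).
Double-and-add on 6 = (110)₂. Start with G = (6, 16) for the leading 1-bit.
double: tangent at (6, 16): λ = (3·6² + 9)/(2·16) ≡ 2/9. 9⁻¹ ≡ 18 (mod 23), so λ ≡ 2·18 ≡ 13.
  x = λ² - 6 - 6 = 169 - 12 ≡ 19; y = λ·(6 - 19) - 16 ≡ 22. → (19, 22)
add G: (19, 22) + (6, 16). λ = (16 - 22)/(6 - 19) ≡ 17/10 mod 23. 10⁻¹ ≡ 7 (mod 23) since 10·7 = 70 ≡ 1, so λ ≡ 4.
  x = λ² - 19 - 6 = 16 - 25 ≡ 14; y = λ·(19 - 14) - 22 ≡ 21. → (14, 21)
double: tangent at (14, 21): λ = (3·14² + 9)/(2·21) ≡ 22/19. 19⁻¹ ≡ 17 (mod 23), so λ ≡ 22·17 ≡ 6.
  x = λ² - 14 - 14 = 36 - 28 ≡ 8; y = λ·(14 - 8) - 21 ≡ 15. → (8, 15)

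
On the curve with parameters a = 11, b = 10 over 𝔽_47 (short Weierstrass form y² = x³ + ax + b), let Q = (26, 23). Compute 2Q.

tangent at (26, 23): λ = (3·26² + 11)/(2·23) ≡ 18/46. 46⁻¹ ≡ 46 (mod 47), so λ ≡ 18·46 ≡ 29.
  x = λ² - 26 - 26 = 841 - 52 ≡ 37; y = λ·(26 - 37) - 23 ≡ 34. → (37, 34)

(37, 34)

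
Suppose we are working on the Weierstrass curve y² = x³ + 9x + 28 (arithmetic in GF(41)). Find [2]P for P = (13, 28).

tangent at (13, 28): λ = (3·13² + 9)/(2·28) ≡ 24/15. 15⁻¹ ≡ 11 (mod 41), so λ ≡ 24·11 ≡ 18.
  x = λ² - 13 - 13 = 324 - 26 ≡ 11; y = λ·(13 - 11) - 28 ≡ 8. → (11, 8)

(11, 8)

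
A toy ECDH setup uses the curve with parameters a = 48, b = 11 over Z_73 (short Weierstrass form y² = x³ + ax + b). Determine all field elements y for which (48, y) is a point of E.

7, 66

x³ + 48x + 11 = 112907 ≡ 49 (mod 73).
Square roots of 49 mod 73: 7 and 66 (since 7² = 49 ≡ 49).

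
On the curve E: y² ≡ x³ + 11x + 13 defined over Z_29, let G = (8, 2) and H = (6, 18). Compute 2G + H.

(1, 5)

First 2G:
Repeated addition: build up to 2G.
2G: tangent at (8, 2): λ = (3·8² + 11)/(2·2) ≡ 0/4. 4⁻¹ ≡ 22 (mod 29) since 4·22 = 88 ≡ 1, so λ ≡ 0·22 ≡ 0.
  x = λ² - 8 - 8 = 0 - 16 ≡ 13; y = λ·(8 - 13) - 2 ≡ 27. → (13, 27)
2G = (13, 27).
Finally 2G + H:
(13, 27) + (6, 18). λ = (18 - 27)/(6 - 13) ≡ 20/22 mod 29. 22⁻¹ ≡ 4 (mod 29), so λ ≡ 22.
  x = λ² - 13 - 6 = 484 - 19 ≡ 1; y = λ·(13 - 1) - 27 ≡ 5. → (1, 5)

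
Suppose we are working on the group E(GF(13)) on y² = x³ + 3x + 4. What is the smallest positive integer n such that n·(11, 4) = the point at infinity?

7

2P: tangent at (11, 4): λ = (3·11² + 3)/(2·4) ≡ 2/8. 8⁻¹ ≡ 5 (mod 13), so λ ≡ 2·5 ≡ 10.
  x = λ² - 11 - 11 = 100 - 22 ≡ 0; y = λ·(11 - 0) - 4 ≡ 2. → (0, 2)
3P: (0, 2) + (11, 4). λ = (4 - 2)/(11 - 0) ≡ 2/11 mod 13. 11⁻¹ ≡ 6 (mod 13) since 11·6 = 66 ≡ 1, so λ ≡ 12.
  x = λ² - 0 - 11 = 144 - 11 ≡ 3; y = λ·(0 - 3) - 2 ≡ 1. → (3, 1)
4P: (3, 1) + (11, 4). λ = (4 - 1)/(11 - 3) ≡ 3/8 mod 13. 8⁻¹ ≡ 5 (mod 13), so λ ≡ 2.
  x = λ² - 3 - 11 = 4 - 14 ≡ 3; y = λ·(3 - 3) - 1 ≡ 12. → (3, 12)
5P: (3, 12) + (11, 4). λ = (4 - 12)/(11 - 3) ≡ 5/8 mod 13. 8⁻¹ ≡ 5 (mod 13) since 8·5 = 40 ≡ 1, so λ ≡ 12.
  x = λ² - 3 - 11 = 144 - 14 ≡ 0; y = λ·(3 - 0) - 12 ≡ 11. → (0, 11)
6P: (0, 11) + (11, 4). λ = (4 - 11)/(11 - 0) ≡ 6/11 mod 13. 11⁻¹ ≡ 6 (mod 13) since 11·6 = 66 ≡ 1, so λ ≡ 10.
  x = λ² - 0 - 11 = 100 - 11 ≡ 11; y = λ·(0 - 11) - 11 ≡ 9. → (11, 9)
7P: (11, 9) + (11, 4): same x and y₁ ≡ -y₂, so the sum is the point at infinity.
7P = the point at infinity, so the order is 7.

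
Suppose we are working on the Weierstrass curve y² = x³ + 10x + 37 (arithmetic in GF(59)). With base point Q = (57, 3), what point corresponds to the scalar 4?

O

Repeated addition: build up to 4Q.
2Q: tangent at (57, 3): λ = (3·57² + 10)/(2·3) ≡ 22/6. 6⁻¹ ≡ 10 (mod 59) since 6·10 = 60 ≡ 1, so λ ≡ 22·10 ≡ 43.
  x = λ² - 57 - 57 = 1849 - 114 ≡ 24; y = λ·(57 - 24) - 3 ≡ 0. → (24, 0)
3Q: (24, 0) + (57, 3). λ = (3 - 0)/(57 - 24) ≡ 3/33 mod 59. 33⁻¹ ≡ 34 (mod 59), so λ ≡ 43.
  x = λ² - 24 - 57 = 1849 - 81 ≡ 57; y = λ·(24 - 57) - 0 ≡ 56. → (57, 56)
4Q: (57, 56) + (57, 3): same x and y₁ ≡ -y₂, so the sum is O.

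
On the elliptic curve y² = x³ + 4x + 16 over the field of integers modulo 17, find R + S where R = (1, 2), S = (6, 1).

(1, 2) + (6, 1). λ = (1 - 2)/(6 - 1) ≡ 16/5 mod 17. 5⁻¹ ≡ 7 (mod 17) since 5·7 = 35 ≡ 1, so λ ≡ 10.
  x = λ² - 1 - 6 = 100 - 7 ≡ 8; y = λ·(1 - 8) - 2 ≡ 13. → (8, 13)

(8, 13)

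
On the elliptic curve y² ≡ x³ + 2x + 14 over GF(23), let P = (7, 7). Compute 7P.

(21, 18)

Double-and-add on 7 = (111)₂. Start with P = (7, 7) for the leading 1-bit.
double: tangent at (7, 7): λ = (3·7² + 2)/(2·7) ≡ 11/14. 14⁻¹ ≡ 5 (mod 23), so λ ≡ 11·5 ≡ 9.
  x = λ² - 7 - 7 = 81 - 14 ≡ 21; y = λ·(7 - 21) - 7 ≡ 5. → (21, 5)
add P: (21, 5) + (7, 7). λ = (7 - 5)/(7 - 21) ≡ 2/9 mod 23. 9⁻¹ ≡ 18 (mod 23), so λ ≡ 13.
  x = λ² - 21 - 7 = 169 - 28 ≡ 3; y = λ·(21 - 3) - 5 ≡ 22. → (3, 22)
double: tangent at (3, 22): λ = (3·3² + 2)/(2·22) ≡ 6/21. 21⁻¹ ≡ 11 (mod 23) since 21·11 = 231 ≡ 1, so λ ≡ 6·11 ≡ 20.
  x = λ² - 3 - 3 = 400 - 6 ≡ 3; y = λ·(3 - 3) - 22 ≡ 1. → (3, 1)
add P: (3, 1) + (7, 7). λ = (7 - 1)/(7 - 3) ≡ 6/4 mod 23. 4⁻¹ ≡ 6 (mod 23) since 4·6 = 24 ≡ 1, so λ ≡ 13.
  x = λ² - 3 - 7 = 169 - 10 ≡ 21; y = λ·(3 - 21) - 1 ≡ 18. → (21, 18)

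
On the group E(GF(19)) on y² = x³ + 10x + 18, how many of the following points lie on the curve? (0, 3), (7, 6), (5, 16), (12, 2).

1

(0, 3): 3² ≡ 9, rhs ≡ 18 → off.
(7, 6): 6² ≡ 17, rhs ≡ 13 → off.
(5, 16): 16² ≡ 9, rhs ≡ 3 → off.
(12, 2): 2² ≡ 4, rhs ≡ 4 → on.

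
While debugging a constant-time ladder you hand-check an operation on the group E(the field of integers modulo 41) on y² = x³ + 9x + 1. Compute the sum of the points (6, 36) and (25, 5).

(18, 3)

(6, 36) + (25, 5). λ = (5 - 36)/(25 - 6) ≡ 10/19 mod 41. 19⁻¹ ≡ 13 (mod 41) since 19·13 = 247 ≡ 1, so λ ≡ 7.
  x = λ² - 6 - 25 = 49 - 31 ≡ 18; y = λ·(6 - 18) - 36 ≡ 3. → (18, 3)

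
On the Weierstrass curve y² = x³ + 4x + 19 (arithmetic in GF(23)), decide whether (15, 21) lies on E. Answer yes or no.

yes

y² = 21² ≡ 4; x³ + 4x + 19 = 3454 ≡ 4 (mod 23). 4 = 4.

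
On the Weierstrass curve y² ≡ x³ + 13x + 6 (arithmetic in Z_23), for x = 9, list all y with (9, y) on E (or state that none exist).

1, 22

x³ + 13x + 6 = 852 ≡ 1 (mod 23).
Square roots of 1 mod 23: 1 and 22 (since 1² = 1 ≡ 1).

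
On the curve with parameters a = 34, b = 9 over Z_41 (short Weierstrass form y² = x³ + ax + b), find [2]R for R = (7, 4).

(36, 1)

tangent at (7, 4): λ = (3·7² + 34)/(2·4) ≡ 17/8. 8⁻¹ ≡ 36 (mod 41) since 8·36 = 288 ≡ 1, so λ ≡ 17·36 ≡ 38.
  x = λ² - 7 - 7 = 1444 - 14 ≡ 36; y = λ·(7 - 36) - 4 ≡ 1. → (36, 1)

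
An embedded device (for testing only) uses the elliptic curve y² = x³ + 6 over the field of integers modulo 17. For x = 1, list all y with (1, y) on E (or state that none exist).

x³ + 0x + 6 = 7 ≡ 7 (mod 17).
7 is a non-residue mod 17; no y exists.

none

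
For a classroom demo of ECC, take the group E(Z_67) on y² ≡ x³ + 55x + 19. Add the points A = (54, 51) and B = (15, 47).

(54, 51) + (15, 47). λ = (47 - 51)/(15 - 54) ≡ 63/28 mod 67. 28⁻¹ ≡ 12 (mod 67), so λ ≡ 19.
  x = λ² - 54 - 15 = 361 - 69 ≡ 24; y = λ·(54 - 24) - 51 ≡ 50. → (24, 50)

(24, 50)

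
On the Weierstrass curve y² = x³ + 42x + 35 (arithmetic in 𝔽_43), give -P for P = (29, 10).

(29, 33)

-(29, 10) = (29, -10 mod 43) = (29, 33).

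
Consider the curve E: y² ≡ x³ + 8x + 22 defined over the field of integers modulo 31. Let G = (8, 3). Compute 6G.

(6, 21)

Repeated addition: build up to 6G.
2G: tangent at (8, 3): λ = (3·8² + 8)/(2·3) ≡ 14/6. 6⁻¹ ≡ 26 (mod 31), so λ ≡ 14·26 ≡ 23.
  x = λ² - 8 - 8 = 529 - 16 ≡ 17; y = λ·(8 - 17) - 3 ≡ 7. → (17, 7)
3G: (17, 7) + (8, 3). λ = (3 - 7)/(8 - 17) ≡ 27/22 mod 31. 22⁻¹ ≡ 24 (mod 31), so λ ≡ 28.
  x = λ² - 17 - 8 = 784 - 25 ≡ 15; y = λ·(17 - 15) - 7 ≡ 18. → (15, 18)
4G: (15, 18) + (8, 3). λ = (3 - 18)/(8 - 15) ≡ 16/24 mod 31. 24⁻¹ ≡ 22 (mod 31), so λ ≡ 11.
  x = λ² - 15 - 8 = 121 - 23 ≡ 5; y = λ·(15 - 5) - 18 ≡ 30. → (5, 30)
5G: (5, 30) + (8, 3). λ = (3 - 30)/(8 - 5) ≡ 4/3 mod 31. 3⁻¹ ≡ 21 (mod 31), so λ ≡ 22.
  x = λ² - 5 - 8 = 484 - 13 ≡ 6; y = λ·(5 - 6) - 30 ≡ 10. → (6, 10)
6G: (6, 10) + (8, 3). λ = (3 - 10)/(8 - 6) ≡ 24/2 mod 31. 2⁻¹ ≡ 16 (mod 31), so λ ≡ 12.
  x = λ² - 6 - 8 = 144 - 14 ≡ 6; y = λ·(6 - 6) - 10 ≡ 21. → (6, 21)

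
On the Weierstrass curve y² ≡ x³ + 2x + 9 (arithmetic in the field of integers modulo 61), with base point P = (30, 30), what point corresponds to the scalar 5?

(17, 25)

Double-and-add on 5 = (101)₂. Start with P = (30, 30) for the leading 1-bit.
double: tangent at (30, 30): λ = (3·30² + 2)/(2·30) ≡ 18/60. 60⁻¹ ≡ 60 (mod 61), so λ ≡ 18·60 ≡ 43.
  x = λ² - 30 - 30 = 1849 - 60 ≡ 20; y = λ·(30 - 20) - 30 ≡ 34. → (20, 34)
double: tangent at (20, 34): λ = (3·20² + 2)/(2·34) ≡ 43/7. 7⁻¹ ≡ 35 (mod 61), so λ ≡ 43·35 ≡ 41.
  x = λ² - 20 - 20 = 1681 - 40 ≡ 55; y = λ·(20 - 55) - 34 ≡ 56. → (55, 56)
add P: (55, 56) + (30, 30). λ = (30 - 56)/(30 - 55) ≡ 35/36 mod 61. 36⁻¹ ≡ 39 (mod 61), so λ ≡ 23.
  x = λ² - 55 - 30 = 529 - 85 ≡ 17; y = λ·(55 - 17) - 56 ≡ 25. → (17, 25)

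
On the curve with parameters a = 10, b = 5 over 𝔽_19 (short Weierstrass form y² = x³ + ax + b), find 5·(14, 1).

Write G = (14, 1).
Repeated addition: build up to 5G.
2G: tangent at (14, 1): λ = (3·14² + 10)/(2·1) ≡ 9/2. 2⁻¹ ≡ 10 (mod 19) since 2·10 = 20 ≡ 1, so λ ≡ 9·10 ≡ 14.
  x = λ² - 14 - 14 = 196 - 28 ≡ 16; y = λ·(14 - 16) - 1 ≡ 9. → (16, 9)
3G: (16, 9) + (14, 1). λ = (1 - 9)/(14 - 16) ≡ 11/17 mod 19. 17⁻¹ ≡ 9 (mod 19) since 17·9 = 153 ≡ 1, so λ ≡ 4.
  x = λ² - 16 - 14 = 16 - 30 ≡ 5; y = λ·(16 - 5) - 9 ≡ 16. → (5, 16)
4G: (5, 16) + (14, 1). λ = (1 - 16)/(14 - 5) ≡ 4/9 mod 19. 9⁻¹ ≡ 17 (mod 19) since 9·17 = 153 ≡ 1, so λ ≡ 11.
  x = λ² - 5 - 14 = 121 - 19 ≡ 7; y = λ·(5 - 7) - 16 ≡ 0. → (7, 0)
5G: (7, 0) + (14, 1). λ = (1 - 0)/(14 - 7) ≡ 1/7 mod 19. 7⁻¹ ≡ 11 (mod 19), so λ ≡ 11.
  x = λ² - 7 - 14 = 121 - 21 ≡ 5; y = λ·(7 - 5) - 0 ≡ 3. → (5, 3)

(5, 3)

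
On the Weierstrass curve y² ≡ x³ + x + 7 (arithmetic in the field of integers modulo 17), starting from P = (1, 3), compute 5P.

(1, 14)

Repeated addition: build up to 5P.
2P: tangent at (1, 3): λ = (3·1² + 1)/(2·3) ≡ 4/6. 6⁻¹ ≡ 3 (mod 17), so λ ≡ 4·3 ≡ 12.
  x = λ² - 1 - 1 = 144 - 2 ≡ 6; y = λ·(1 - 6) - 3 ≡ 5. → (6, 5)
3P: (6, 5) + (1, 3). λ = (3 - 5)/(1 - 6) ≡ 15/12 mod 17. 12⁻¹ ≡ 10 (mod 17), so λ ≡ 14.
  x = λ² - 6 - 1 = 196 - 7 ≡ 2; y = λ·(6 - 2) - 5 ≡ 0. → (2, 0)
4P: (2, 0) + (1, 3). λ = (3 - 0)/(1 - 2) ≡ 3/16 mod 17. 16⁻¹ ≡ 16 (mod 17) since 16·16 = 256 ≡ 1, so λ ≡ 14.
  x = λ² - 2 - 1 = 196 - 3 ≡ 6; y = λ·(2 - 6) - 0 ≡ 12. → (6, 12)
5P: (6, 12) + (1, 3). λ = (3 - 12)/(1 - 6) ≡ 8/12 mod 17. 12⁻¹ ≡ 10 (mod 17) since 12·10 = 120 ≡ 1, so λ ≡ 12.
  x = λ² - 6 - 1 = 144 - 7 ≡ 1; y = λ·(6 - 1) - 12 ≡ 14. → (1, 14)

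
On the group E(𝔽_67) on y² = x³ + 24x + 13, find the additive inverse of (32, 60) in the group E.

-(32, 60) = (32, -60 mod 67) = (32, 7).

(32, 7)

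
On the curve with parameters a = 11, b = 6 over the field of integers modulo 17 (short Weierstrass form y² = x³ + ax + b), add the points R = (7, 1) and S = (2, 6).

(9, 1)

(7, 1) + (2, 6). λ = (6 - 1)/(2 - 7) ≡ 5/12 mod 17. 12⁻¹ ≡ 10 (mod 17), so λ ≡ 16.
  x = λ² - 7 - 2 = 256 - 9 ≡ 9; y = λ·(7 - 9) - 1 ≡ 1. → (9, 1)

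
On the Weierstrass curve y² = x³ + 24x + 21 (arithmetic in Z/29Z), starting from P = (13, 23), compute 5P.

Repeated addition: build up to 5P.
2P: tangent at (13, 23): λ = (3·13² + 24)/(2·23) ≡ 9/17. 17⁻¹ ≡ 12 (mod 29), so λ ≡ 9·12 ≡ 21.
  x = λ² - 13 - 13 = 441 - 26 ≡ 9; y = λ·(13 - 9) - 23 ≡ 3. → (9, 3)
3P: (9, 3) + (13, 23). λ = (23 - 3)/(13 - 9) ≡ 20/4 mod 29. 4⁻¹ ≡ 22 (mod 29), so λ ≡ 5.
  x = λ² - 9 - 13 = 25 - 22 ≡ 3; y = λ·(9 - 3) - 3 ≡ 27. → (3, 27)
4P: (3, 27) + (13, 23). λ = (23 - 27)/(13 - 3) ≡ 25/10 mod 29. 10⁻¹ ≡ 3 (mod 29), so λ ≡ 17.
  x = λ² - 3 - 13 = 289 - 16 ≡ 12; y = λ·(3 - 12) - 27 ≡ 23. → (12, 23)
5P: (12, 23) + (13, 23). λ = (23 - 23)/(13 - 12) ≡ 0/1 mod 29. 1⁻¹ ≡ 1 (mod 29) since 1·1 = 1 ≡ 1, so λ ≡ 0.
  x = λ² - 12 - 13 = 0 - 25 ≡ 4; y = λ·(12 - 4) - 23 ≡ 6. → (4, 6)

(4, 6)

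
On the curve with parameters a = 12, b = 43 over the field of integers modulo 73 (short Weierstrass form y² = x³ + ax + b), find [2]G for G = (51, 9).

tangent at (51, 9): λ = (3·51² + 12)/(2·9) ≡ 4/18. 18⁻¹ ≡ 69 (mod 73), so λ ≡ 4·69 ≡ 57.
  x = λ² - 51 - 51 = 3249 - 102 ≡ 8; y = λ·(51 - 8) - 9 ≡ 33. → (8, 33)

(8, 33)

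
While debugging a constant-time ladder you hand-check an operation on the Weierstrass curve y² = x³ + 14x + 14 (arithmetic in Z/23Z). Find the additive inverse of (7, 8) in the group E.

-(7, 8) = (7, -8 mod 23) = (7, 15).

(7, 15)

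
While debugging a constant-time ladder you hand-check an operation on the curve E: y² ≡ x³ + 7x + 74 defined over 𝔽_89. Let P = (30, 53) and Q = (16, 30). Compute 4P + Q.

First 4P:
Double-and-add on 4 = (100)₂. Start with P = (30, 53) for the leading 1-bit.
double: tangent at (30, 53): λ = (3·30² + 7)/(2·53) ≡ 37/17. 17⁻¹ ≡ 21 (mod 89), so λ ≡ 37·21 ≡ 65.
  x = λ² - 30 - 30 = 4225 - 60 ≡ 71; y = λ·(30 - 71) - 53 ≡ 41. → (71, 41)
double: tangent at (71, 41): λ = (3·71² + 7)/(2·41) ≡ 0/82. 82⁻¹ ≡ 38 (mod 89) since 82·38 = 3116 ≡ 1, so λ ≡ 0·38 ≡ 0.
  x = λ² - 71 - 71 = 0 - 142 ≡ 36; y = λ·(71 - 36) - 41 ≡ 48. → (36, 48)
4P = (36, 48).
Finally 4P + Q:
(36, 48) + (16, 30). λ = (30 - 48)/(16 - 36) ≡ 71/69 mod 89. 69⁻¹ ≡ 40 (mod 89), so λ ≡ 81.
  x = λ² - 36 - 16 = 6561 - 52 ≡ 12; y = λ·(36 - 12) - 48 ≡ 27. → (12, 27)

(12, 27)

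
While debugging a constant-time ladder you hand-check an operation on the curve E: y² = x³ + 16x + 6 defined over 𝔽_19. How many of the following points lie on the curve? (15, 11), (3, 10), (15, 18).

1

(15, 11): 11² ≡ 7, rhs ≡ 11 → off.
(3, 10): 10² ≡ 5, rhs ≡ 5 → on.
(15, 18): 18² ≡ 1, rhs ≡ 11 → off.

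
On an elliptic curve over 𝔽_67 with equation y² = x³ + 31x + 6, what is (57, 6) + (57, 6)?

(35, 9)

tangent at (57, 6): λ = (3·57² + 31)/(2·6) ≡ 63/12. 12⁻¹ ≡ 28 (mod 67), so λ ≡ 63·28 ≡ 22.
  x = λ² - 57 - 57 = 484 - 114 ≡ 35; y = λ·(57 - 35) - 6 ≡ 9. → (35, 9)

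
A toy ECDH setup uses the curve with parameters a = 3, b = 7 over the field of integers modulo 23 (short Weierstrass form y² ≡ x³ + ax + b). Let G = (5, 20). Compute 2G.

(21, 4)

tangent at (5, 20): λ = (3·5² + 3)/(2·20) ≡ 9/17. 17⁻¹ ≡ 19 (mod 23) since 17·19 = 323 ≡ 1, so λ ≡ 9·19 ≡ 10.
  x = λ² - 5 - 5 = 100 - 10 ≡ 21; y = λ·(5 - 21) - 20 ≡ 4. → (21, 4)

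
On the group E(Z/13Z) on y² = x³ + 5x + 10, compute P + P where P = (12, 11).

(6, 3)

tangent at (12, 11): λ = (3·12² + 5)/(2·11) ≡ 8/9. 9⁻¹ ≡ 3 (mod 13) since 9·3 = 27 ≡ 1, so λ ≡ 8·3 ≡ 11.
  x = λ² - 12 - 12 = 121 - 24 ≡ 6; y = λ·(12 - 6) - 11 ≡ 3. → (6, 3)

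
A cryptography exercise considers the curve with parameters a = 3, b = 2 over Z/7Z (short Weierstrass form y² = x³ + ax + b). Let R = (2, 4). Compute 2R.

tangent at (2, 4): λ = (3·2² + 3)/(2·4) ≡ 1/1. 1⁻¹ ≡ 1 (mod 7) since 1·1 = 1 ≡ 1, so λ ≡ 1·1 ≡ 1.
  x = λ² - 2 - 2 = 1 - 4 ≡ 4; y = λ·(2 - 4) - 4 ≡ 1. → (4, 1)

(4, 1)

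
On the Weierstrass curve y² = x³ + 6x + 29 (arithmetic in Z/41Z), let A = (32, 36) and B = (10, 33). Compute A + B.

(32, 36) + (10, 33). λ = (33 - 36)/(10 - 32) ≡ 38/19 mod 41. 19⁻¹ ≡ 13 (mod 41), so λ ≡ 2.
  x = λ² - 32 - 10 = 4 - 42 ≡ 3; y = λ·(32 - 3) - 36 ≡ 22. → (3, 22)

(3, 22)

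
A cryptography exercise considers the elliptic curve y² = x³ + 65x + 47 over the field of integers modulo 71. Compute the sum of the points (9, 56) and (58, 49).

(33, 59)

(9, 56) + (58, 49). λ = (49 - 56)/(58 - 9) ≡ 64/49 mod 71. 49⁻¹ ≡ 29 (mod 71), so λ ≡ 10.
  x = λ² - 9 - 58 = 100 - 67 ≡ 33; y = λ·(9 - 33) - 56 ≡ 59. → (33, 59)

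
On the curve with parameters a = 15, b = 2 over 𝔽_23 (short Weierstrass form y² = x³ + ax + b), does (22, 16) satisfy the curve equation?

y² = 16² ≡ 3; x³ + 15x + 2 = 10980 ≡ 9 (mod 23). 3 ≠ 9.

no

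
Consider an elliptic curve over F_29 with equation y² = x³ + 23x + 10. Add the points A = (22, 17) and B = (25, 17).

(22, 17) + (25, 17). λ = (17 - 17)/(25 - 22) ≡ 0/3 mod 29. 3⁻¹ ≡ 10 (mod 29) since 3·10 = 30 ≡ 1, so λ ≡ 0.
  x = λ² - 22 - 25 = 0 - 47 ≡ 11; y = λ·(22 - 11) - 17 ≡ 12. → (11, 12)

(11, 12)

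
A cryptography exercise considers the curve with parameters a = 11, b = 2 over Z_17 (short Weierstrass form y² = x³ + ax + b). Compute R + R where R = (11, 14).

tangent at (11, 14): λ = (3·11² + 11)/(2·14) ≡ 0/11. 11⁻¹ ≡ 14 (mod 17) since 11·14 = 154 ≡ 1, so λ ≡ 0·14 ≡ 0.
  x = λ² - 11 - 11 = 0 - 22 ≡ 12; y = λ·(11 - 12) - 14 ≡ 3. → (12, 3)

(12, 3)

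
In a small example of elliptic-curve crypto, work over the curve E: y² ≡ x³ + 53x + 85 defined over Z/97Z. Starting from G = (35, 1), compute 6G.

Repeated addition: build up to 6G.
2G: tangent at (35, 1): λ = (3·35² + 53)/(2·1) ≡ 42/2. 2⁻¹ ≡ 49 (mod 97) since 2·49 = 98 ≡ 1, so λ ≡ 42·49 ≡ 21.
  x = λ² - 35 - 35 = 441 - 70 ≡ 80; y = λ·(35 - 80) - 1 ≡ 24. → (80, 24)
3G: (80, 24) + (35, 1). λ = (1 - 24)/(35 - 80) ≡ 74/52 mod 97. 52⁻¹ ≡ 28 (mod 97) since 52·28 = 1456 ≡ 1, so λ ≡ 35.
  x = λ² - 80 - 35 = 1225 - 115 ≡ 43; y = λ·(80 - 43) - 24 ≡ 10. → (43, 10)
4G: (43, 10) + (35, 1). λ = (1 - 10)/(35 - 43) ≡ 88/89 mod 97. 89⁻¹ ≡ 12 (mod 97) since 89·12 = 1068 ≡ 1, so λ ≡ 86.
  x = λ² - 43 - 35 = 7396 - 78 ≡ 43; y = λ·(43 - 43) - 10 ≡ 87. → (43, 87)
5G: (43, 87) + (35, 1). λ = (1 - 87)/(35 - 43) ≡ 11/89 mod 97. 89⁻¹ ≡ 12 (mod 97) since 89·12 = 1068 ≡ 1, so λ ≡ 35.
  x = λ² - 43 - 35 = 1225 - 78 ≡ 80; y = λ·(43 - 80) - 87 ≡ 73. → (80, 73)
6G: (80, 73) + (35, 1). λ = (1 - 73)/(35 - 80) ≡ 25/52 mod 97. 52⁻¹ ≡ 28 (mod 97) since 52·28 = 1456 ≡ 1, so λ ≡ 21.
  x = λ² - 80 - 35 = 441 - 115 ≡ 35; y = λ·(80 - 35) - 73 ≡ 96. → (35, 96)

(35, 96)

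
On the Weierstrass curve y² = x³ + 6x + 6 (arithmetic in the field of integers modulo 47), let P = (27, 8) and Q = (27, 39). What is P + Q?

O

The two points share x = 27 and their y-coordinates satisfy 8 + 39 ≡ 0 (mod 47), so they are inverses. Their sum is O.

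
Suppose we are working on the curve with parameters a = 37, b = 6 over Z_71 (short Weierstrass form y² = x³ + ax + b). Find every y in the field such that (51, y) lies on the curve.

x³ + 37x + 6 = 134544 ≡ 70 (mod 71).
70 is a non-residue mod 71; no y exists.

none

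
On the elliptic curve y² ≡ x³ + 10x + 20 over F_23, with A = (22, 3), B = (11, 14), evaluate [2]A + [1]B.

(3, 13)

First 2A:
Repeated addition: build up to 2A.
2A: tangent at (22, 3): λ = (3·22² + 10)/(2·3) ≡ 13/6. 6⁻¹ ≡ 4 (mod 23), so λ ≡ 13·4 ≡ 6.
  x = λ² - 22 - 22 = 36 - 44 ≡ 15; y = λ·(22 - 15) - 3 ≡ 16. → (15, 16)
2A = (15, 16).
Finally 2A + B:
(15, 16) + (11, 14). λ = (14 - 16)/(11 - 15) ≡ 21/19 mod 23. 19⁻¹ ≡ 17 (mod 23) since 19·17 = 323 ≡ 1, so λ ≡ 12.
  x = λ² - 15 - 11 = 144 - 26 ≡ 3; y = λ·(15 - 3) - 16 ≡ 13. → (3, 13)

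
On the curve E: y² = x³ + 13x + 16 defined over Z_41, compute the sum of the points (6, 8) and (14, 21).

(6, 8) + (14, 21). λ = (21 - 8)/(14 - 6) ≡ 13/8 mod 41. 8⁻¹ ≡ 36 (mod 41), so λ ≡ 17.
  x = λ² - 6 - 14 = 289 - 20 ≡ 23; y = λ·(6 - 23) - 8 ≡ 31. → (23, 31)

(23, 31)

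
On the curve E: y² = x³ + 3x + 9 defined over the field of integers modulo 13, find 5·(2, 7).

Write G = (2, 7).
Double-and-add on 5 = (101)₂. Start with G = (2, 7) for the leading 1-bit.
double: tangent at (2, 7): λ = (3·2² + 3)/(2·7) ≡ 2/1. 1⁻¹ ≡ 1 (mod 13) since 1·1 = 1 ≡ 1, so λ ≡ 2·1 ≡ 2.
  x = λ² - 2 - 2 = 4 - 4 ≡ 0; y = λ·(2 - 0) - 7 ≡ 10. → (0, 10)
double: tangent at (0, 10): λ = (3·0² + 3)/(2·10) ≡ 3/7. 7⁻¹ ≡ 2 (mod 13), so λ ≡ 3·2 ≡ 6.
  x = λ² - 0 - 0 = 36 - 0 ≡ 10; y = λ·(0 - 10) - 10 ≡ 8. → (10, 8)
add G: (10, 8) + (2, 7). λ = (7 - 8)/(2 - 10) ≡ 12/5 mod 13. 5⁻¹ ≡ 8 (mod 13), so λ ≡ 5.
  x = λ² - 10 - 2 = 25 - 12 ≡ 0; y = λ·(10 - 0) - 8 ≡ 3. → (0, 3)

(0, 3)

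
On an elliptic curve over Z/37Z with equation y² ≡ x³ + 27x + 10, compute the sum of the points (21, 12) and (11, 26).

(21, 12) + (11, 26). λ = (26 - 12)/(11 - 21) ≡ 14/27 mod 37. 27⁻¹ ≡ 11 (mod 37), so λ ≡ 6.
  x = λ² - 21 - 11 = 36 - 32 ≡ 4; y = λ·(21 - 4) - 12 ≡ 16. → (4, 16)

(4, 16)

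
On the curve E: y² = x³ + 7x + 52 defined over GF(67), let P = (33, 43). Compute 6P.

(46, 15)

Repeated addition: build up to 6P.
2P: tangent at (33, 43): λ = (3·33² + 7)/(2·43) ≡ 58/19. 19⁻¹ ≡ 60 (mod 67), so λ ≡ 58·60 ≡ 63.
  x = λ² - 33 - 33 = 3969 - 66 ≡ 17; y = λ·(33 - 17) - 43 ≡ 27. → (17, 27)
3P: (17, 27) + (33, 43). λ = (43 - 27)/(33 - 17) ≡ 16/16 mod 67. 16⁻¹ ≡ 21 (mod 67), so λ ≡ 1.
  x = λ² - 17 - 33 = 1 - 50 ≡ 18; y = λ·(17 - 18) - 27 ≡ 39. → (18, 39)
4P: (18, 39) + (33, 43). λ = (43 - 39)/(33 - 18) ≡ 4/15 mod 67. 15⁻¹ ≡ 9 (mod 67), so λ ≡ 36.
  x = λ² - 18 - 33 = 1296 - 51 ≡ 39; y = λ·(18 - 39) - 39 ≡ 9. → (39, 9)
5P: (39, 9) + (33, 43). λ = (43 - 9)/(33 - 39) ≡ 34/61 mod 67. 61⁻¹ ≡ 11 (mod 67), so λ ≡ 39.
  x = λ² - 39 - 33 = 1521 - 72 ≡ 42; y = λ·(39 - 42) - 9 ≡ 8. → (42, 8)
6P: (42, 8) + (33, 43). λ = (43 - 8)/(33 - 42) ≡ 35/58 mod 67. 58⁻¹ ≡ 52 (mod 67), so λ ≡ 11.
  x = λ² - 42 - 33 = 121 - 75 ≡ 46; y = λ·(42 - 46) - 8 ≡ 15. → (46, 15)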